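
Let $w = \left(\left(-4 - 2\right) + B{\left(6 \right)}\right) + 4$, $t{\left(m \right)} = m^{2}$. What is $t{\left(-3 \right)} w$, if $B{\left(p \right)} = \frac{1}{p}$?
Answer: $- \frac{33}{2} \approx -16.5$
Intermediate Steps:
$w = - \frac{11}{6}$ ($w = \left(\left(-4 - 2\right) + \frac{1}{6}\right) + 4 = \left(-6 + \frac{1}{6}\right) + 4 = - \frac{35}{6} + 4 = - \frac{11}{6} \approx -1.8333$)
$t{\left(-3 \right)} w = \left(-3\right)^{2} \left(- \frac{11}{6}\right) = 9 \left(- \frac{11}{6}\right) = - \frac{33}{2}$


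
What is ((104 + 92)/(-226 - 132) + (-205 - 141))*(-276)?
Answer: 17120832/179 ≈ 95647.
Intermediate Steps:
((104 + 92)/(-226 - 132) + (-205 - 141))*(-276) = (196/(-358) - 346)*(-276) = (196*(-1/358) - 346)*(-276) = (-98/179 - 346)*(-276) = -62032/179*(-276) = 17120832/179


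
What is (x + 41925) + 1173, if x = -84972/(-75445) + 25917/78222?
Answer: 84783224306423/1967152930 ≈ 43099.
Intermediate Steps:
x = 2867329283/1967152930 (x = -84972*(-1/75445) + 25917*(1/78222) = 84972/75445 + 8639/26074 = 2867329283/1967152930 ≈ 1.4576)
(x + 41925) + 1173 = (2867329283/1967152930 + 41925) + 1173 = 82475753919533/1967152930 + 1173 = 84783224306423/1967152930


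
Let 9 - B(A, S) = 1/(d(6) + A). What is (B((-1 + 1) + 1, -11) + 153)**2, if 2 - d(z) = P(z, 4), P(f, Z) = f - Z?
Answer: 25921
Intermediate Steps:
d(z) = 6 - z (d(z) = 2 - (z - 1*4) = 2 - (z - 4) = 2 - (-4 + z) = 2 + (4 - z) = 6 - z)
B(A, S) = 9 - 1/A (B(A, S) = 9 - 1/((6 - 1*6) + A) = 9 - 1/((6 - 6) + A) = 9 - 1/(0 + A) = 9 - 1/A)
(B((-1 + 1) + 1, -11) + 153)**2 = ((9 - 1/((-1 + 1) + 1)) + 153)**2 = ((9 - 1/(0 + 1)) + 153)**2 = ((9 - 1/1) + 153)**2 = ((9 - 1*1) + 153)**2 = ((9 - 1) + 153)**2 = (8 + 153)**2 = 161**2 = 25921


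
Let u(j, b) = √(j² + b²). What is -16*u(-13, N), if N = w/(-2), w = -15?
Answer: -8*√901 ≈ -240.13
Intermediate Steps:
N = 15/2 (N = -15/(-2) = -15*(-½) = 15/2 ≈ 7.5000)
u(j, b) = √(b² + j²)
-16*u(-13, N) = -16*√((15/2)² + (-13)²) = -16*√(225/4 + 169) = -8*√901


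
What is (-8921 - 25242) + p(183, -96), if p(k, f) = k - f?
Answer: -33884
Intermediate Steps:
(-8921 - 25242) + p(183, -96) = (-8921 - 25242) + (183 - 1*(-96)) = -34163 + (183 + 96) = -34163 + 279 = -33884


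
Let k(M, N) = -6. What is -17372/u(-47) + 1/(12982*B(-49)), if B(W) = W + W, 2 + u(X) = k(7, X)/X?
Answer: 129845042267/13994596 ≈ 9278.2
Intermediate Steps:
u(X) = -2 - 6/X
B(W) = 2*W
-17372/u(-47) + 1/(12982*B(-49)) = -17372/(-2 - 6/(-47)) + 1/(12982*((2*(-49)))) = -17372/(-2 - 6*(-1/47)) + (1/12982)/(-98) = -17372/(-2 + 6/47) + (1/12982)*(-1/98) = -17372/(-88/47) - 1/1272236 = -17372*(-47/88) - 1/1272236 = 204121/22 - 1/1272236 = 129845042267/13994596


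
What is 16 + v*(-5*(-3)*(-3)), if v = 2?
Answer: -74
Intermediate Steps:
16 + v*(-5*(-3)*(-3)) = 16 + 2*(-5*(-3)*(-3)) = 16 + 2*(15*(-3)) = 16 + 2*(-45) = 16 - 90 = -74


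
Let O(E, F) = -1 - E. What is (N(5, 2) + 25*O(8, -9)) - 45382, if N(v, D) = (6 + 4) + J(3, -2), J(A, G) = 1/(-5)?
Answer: -227986/5 ≈ -45597.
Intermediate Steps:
J(A, G) = -⅕
N(v, D) = 49/5 (N(v, D) = (6 + 4) - ⅕ = 10 - ⅕ = 49/5)
(N(5, 2) + 25*O(8, -9)) - 45382 = (49/5 + 25*(-1 - 1*8)) - 45382 = (49/5 + 25*(-1 - 8)) - 45382 = (49/5 + 25*(-9)) - 45382 = (49/5 - 225) - 45382 = -1076/5 - 45382 = -227986/5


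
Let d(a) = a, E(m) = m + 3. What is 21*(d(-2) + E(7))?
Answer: 168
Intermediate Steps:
E(m) = 3 + m
21*(d(-2) + E(7)) = 21*(-2 + (3 + 7)) = 21*(-2 + 10) = 21*8 = 168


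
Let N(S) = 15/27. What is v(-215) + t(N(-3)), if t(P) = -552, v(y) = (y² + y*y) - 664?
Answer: 91234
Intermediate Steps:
v(y) = -664 + 2*y² (v(y) = (y² + y²) - 664 = 2*y² - 664 = -664 + 2*y²)
N(S) = 5/9 (N(S) = 15*(1/27) = 5/9)
v(-215) + t(N(-3)) = (-664 + 2*(-215)²) - 552 = (-664 + 2*46225) - 552 = (-664 + 92450) - 552 = 91786 - 552 = 91234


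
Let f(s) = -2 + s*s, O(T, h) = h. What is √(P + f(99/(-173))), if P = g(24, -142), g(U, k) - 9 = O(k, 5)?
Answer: √368949/173 ≈ 3.5111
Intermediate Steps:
f(s) = -2 + s²
g(U, k) = 14 (g(U, k) = 9 + 5 = 14)
P = 14
√(P + f(99/(-173))) = √(14 + (-2 + (99/(-173))²)) = √(14 + (-2 + (99*(-1/173))²)) = √(14 + (-2 + (-99/173)²)) = √(14 + (-2 + 9801/29929)) = √(14 - 50057/29929) = √(368949/29929) = √368949/173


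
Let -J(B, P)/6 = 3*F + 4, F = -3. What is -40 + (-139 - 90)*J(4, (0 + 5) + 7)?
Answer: -6910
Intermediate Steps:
J(B, P) = 30 (J(B, P) = -6*(3*(-3) + 4) = -6*(-9 + 4) = -6*(-5) = 30)
-40 + (-139 - 90)*J(4, (0 + 5) + 7) = -40 + (-139 - 90)*30 = -40 - 229*30 = -40 - 6870 = -6910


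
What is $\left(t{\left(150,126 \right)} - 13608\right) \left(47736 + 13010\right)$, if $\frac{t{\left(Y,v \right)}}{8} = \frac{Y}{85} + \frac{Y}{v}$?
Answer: $- \frac{42084967648}{51} \approx -8.252 \cdot 10^{8}$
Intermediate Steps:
$t{\left(Y,v \right)} = \frac{8 Y}{85} + \frac{8 Y}{v}$ ($t{\left(Y,v \right)} = 8 \left(\frac{Y}{85} + \frac{Y}{v}\right) = \frac{8 Y}{85} + \frac{8 Y}{v}$)
$\left(t{\left(150,126 \right)} - 13608\right) \left(47736 + 13010\right) = \left(\frac{8}{85} \cdot 150 \cdot \frac{1}{126} \left(85 + 126\right) - 13608\right) \left(47736 + 13010\right) = \left(\frac{8}{85} \cdot 150 \cdot \frac{1}{126} \cdot 211 - 13608\right) 60746 = \left(\frac{8440}{357} - 13608\right) 60746 = \left(- \frac{4849616}{357}\right) 60746 = - \frac{42084967648}{51}$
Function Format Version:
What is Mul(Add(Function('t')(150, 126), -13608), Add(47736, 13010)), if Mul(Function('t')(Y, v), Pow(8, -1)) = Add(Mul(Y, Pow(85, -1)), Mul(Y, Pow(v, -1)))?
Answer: Rational(-42084967648, 51) ≈ -8.2520e+8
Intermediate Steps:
Function('t')(Y, v) = Add(Mul(Rational(8, 85), Y), Mul(8, Y, Pow(v, -1))) (Function('t')(Y, v) = Mul(8, Add(Mul(Y, Pow(85, -1)), Mul(Y, Pow(v, -1)))) = Mul(8, Add(Mul(Y, Rational(1, 85)), Mul(Y, Pow(v, -1)))) = Mul(8, Add(Mul(Rational(1, 85), Y), Mul(Y, Pow(v, -1)))) = Add(Mul(Rational(8, 85), Y), Mul(8, Y, Pow(v, -1))))
Mul(Add(Function('t')(150, 126), -13608), Add(47736, 13010)) = Mul(Add(Mul(Rational(8, 85), 150, Pow(126, -1), Add(85, 126)), -13608), Add(47736, 13010)) = Mul(Add(Mul(Rational(8, 85), 150, Rational(1, 126), 211), -13608), 60746) = Mul(Add(Rational(8440, 357), -13608), 60746) = Mul(Rational(-4849616, 357), 60746) = Rational(-42084967648, 51)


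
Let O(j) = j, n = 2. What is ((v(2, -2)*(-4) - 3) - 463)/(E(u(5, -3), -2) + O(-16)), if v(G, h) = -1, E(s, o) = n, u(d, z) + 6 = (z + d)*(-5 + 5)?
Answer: 33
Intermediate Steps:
u(d, z) = -6 (u(d, z) = -6 + (z + d)*(-5 + 5) = -6 + (d + z)*0 = -6 + 0 = -6)
E(s, o) = 2
((v(2, -2)*(-4) - 3) - 463)/(E(u(5, -3), -2) + O(-16)) = ((-1*(-4) - 3) - 463)/(2 - 16) = ((4 - 3) - 463)/(-14) = (1 - 463)*(-1/14) = -462*(-1/14) = 33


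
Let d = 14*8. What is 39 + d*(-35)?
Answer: -3881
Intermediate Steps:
d = 112
39 + d*(-35) = 39 + 112*(-35) = 39 - 3920 = -3881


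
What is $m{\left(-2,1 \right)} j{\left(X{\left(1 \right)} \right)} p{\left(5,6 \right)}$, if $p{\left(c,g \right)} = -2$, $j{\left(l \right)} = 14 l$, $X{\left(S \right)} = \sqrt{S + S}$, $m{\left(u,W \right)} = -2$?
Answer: $56 \sqrt{2} \approx 79.196$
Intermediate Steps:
$X{\left(S \right)} = \sqrt{2} \sqrt{S}$ ($X{\left(S \right)} = \sqrt{2 S} = \sqrt{2} \sqrt{S}$)
$m{\left(-2,1 \right)} j{\left(X{\left(1 \right)} \right)} p{\left(5,6 \right)} = - 2 \cdot 14 \sqrt{2} \sqrt{1} \left(-2\right) = - 2 \cdot 14 \sqrt{2} \cdot 1 \left(-2\right) = - 2 \cdot 14 \sqrt{2} \left(-2\right) = - 28 \sqrt{2} \left(-2\right) = 56 \sqrt{2}$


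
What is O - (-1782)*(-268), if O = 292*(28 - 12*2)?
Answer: -476408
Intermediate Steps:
O = 1168 (O = 292*(28 - 24) = 292*4 = 1168)
O - (-1782)*(-268) = 1168 - (-1782)*(-268) = 1168 - 1*477576 = 1168 - 477576 = -476408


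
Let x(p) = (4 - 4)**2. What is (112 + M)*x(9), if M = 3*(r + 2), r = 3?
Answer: 0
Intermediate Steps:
x(p) = 0 (x(p) = 0**2 = 0)
M = 15 (M = 3*(3 + 2) = 3*5 = 15)
(112 + M)*x(9) = (112 + 15)*0 = 127*0 = 0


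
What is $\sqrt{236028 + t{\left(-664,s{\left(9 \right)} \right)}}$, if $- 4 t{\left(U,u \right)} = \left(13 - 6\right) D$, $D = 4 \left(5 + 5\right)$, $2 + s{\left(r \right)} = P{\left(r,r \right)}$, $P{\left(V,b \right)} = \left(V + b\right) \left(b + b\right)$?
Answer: $\sqrt{235958} \approx 485.75$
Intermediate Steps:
$P{\left(V,b \right)} = 2 b \left(V + b\right)$ ($P{\left(V,b \right)} = \left(V + b\right) 2 b = 2 b \left(V + b\right)$)
$s{\left(r \right)} = -2 + 4 r^{2}$ ($s{\left(r \right)} = -2 + 2 r \left(r + r\right) = -2 + 2 r 2 r = -2 + 4 r^{2}$)
$D = 40$ ($D = 4 \cdot 10 = 40$)
$t{\left(U,u \right)} = -70$ ($t{\left(U,u \right)} = - \frac{\left(13 - 6\right) 40}{4} = - \frac{7 \cdot 40}{4} = \left(- \frac{1}{4}\right) 280 = -70$)
$\sqrt{236028 + t{\left(-664,s{\left(9 \right)} \right)}} = \sqrt{236028 - 70} = \sqrt{235958}$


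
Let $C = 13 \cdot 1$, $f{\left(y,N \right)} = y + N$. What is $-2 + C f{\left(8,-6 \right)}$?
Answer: $24$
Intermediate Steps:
$f{\left(y,N \right)} = N + y$
$C = 13$
$-2 + C f{\left(8,-6 \right)} = -2 + 13 \left(-6 + 8\right) = -2 + 13 \cdot 2 = -2 + 26 = 24$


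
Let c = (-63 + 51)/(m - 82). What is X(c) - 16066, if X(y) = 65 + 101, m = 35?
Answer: -15900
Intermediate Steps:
c = 12/47 (c = (-63 + 51)/(35 - 82) = -12/(-47) = -12*(-1/47) = 12/47 ≈ 0.25532)
X(y) = 166
X(c) - 16066 = 166 - 16066 = -15900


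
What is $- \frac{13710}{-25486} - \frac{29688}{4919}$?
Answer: $- \frac{344594439}{62682817} \approx -5.4974$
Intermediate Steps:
$- \frac{13710}{-25486} - \frac{29688}{4919} = \left(-13710\right) \left(- \frac{1}{25486}\right) - \frac{29688}{4919} = \frac{6855}{12743} - \frac{29688}{4919} = - \frac{344594439}{62682817}$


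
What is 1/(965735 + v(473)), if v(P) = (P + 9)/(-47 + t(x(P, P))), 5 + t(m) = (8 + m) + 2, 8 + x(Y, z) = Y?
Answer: 423/408506387 ≈ 1.0355e-6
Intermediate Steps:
x(Y, z) = -8 + Y
t(m) = 5 + m (t(m) = -5 + ((8 + m) + 2) = -5 + (10 + m) = 5 + m)
v(P) = (9 + P)/(-50 + P) (v(P) = (P + 9)/(-47 + (5 + (-8 + P))) = (9 + P)/(-47 + (-3 + P)) = (9 + P)/(-50 + P))
1/(965735 + v(473)) = 1/(965735 + (9 + 473)/(-50 + 473)) = 1/(965735 + 482/423) = 1/(408506387/423) = 423/408506387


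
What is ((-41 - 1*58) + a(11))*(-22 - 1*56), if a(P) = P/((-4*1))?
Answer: 15873/2 ≈ 7936.5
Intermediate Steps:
a(P) = -P/4 (a(P) = P/(-4) = P*(-¼) = -P/4)
((-41 - 1*58) + a(11))*(-22 - 1*56) = ((-41 - 1*58) - ¼*11)*(-22 - 1*56) = ((-41 - 58) - 11/4)*(-22 - 56) = (-99 - 11/4)*(-78) = -407/4*(-78) = 15873/2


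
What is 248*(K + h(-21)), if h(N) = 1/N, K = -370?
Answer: -1927208/21 ≈ -91772.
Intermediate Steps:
248*(K + h(-21)) = 248*(-370 + 1/(-21)) = 248*(-370 - 1/21) = 248*(-7771/21) = -1927208/21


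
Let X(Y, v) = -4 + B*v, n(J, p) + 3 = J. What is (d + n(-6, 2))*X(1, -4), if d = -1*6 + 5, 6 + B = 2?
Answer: -120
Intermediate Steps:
B = -4 (B = -6 + 2 = -4)
n(J, p) = -3 + J
d = -1 (d = -6 + 5 = -1)
X(Y, v) = -4 - 4*v
(d + n(-6, 2))*X(1, -4) = (-1 + (-3 - 6))*(-4 - 4*(-4)) = (-1 - 9)*(-4 + 16) = -10*12 = -120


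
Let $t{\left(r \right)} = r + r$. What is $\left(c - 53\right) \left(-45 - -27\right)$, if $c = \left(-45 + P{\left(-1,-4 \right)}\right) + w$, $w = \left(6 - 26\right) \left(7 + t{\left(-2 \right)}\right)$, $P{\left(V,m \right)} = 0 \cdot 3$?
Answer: $2844$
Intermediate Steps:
$t{\left(r \right)} = 2 r$
$P{\left(V,m \right)} = 0$
$w = -60$ ($w = \left(6 - 26\right) \left(7 + 2 \left(-2\right)\right) = - 20 \left(7 - 4\right) = \left(-20\right) 3 = -60$)
$c = -105$ ($c = \left(-45 + 0\right) - 60 = -45 - 60 = -105$)
$\left(c - 53\right) \left(-45 - -27\right) = \left(-105 - 53\right) \left(-45 - -27\right) = - 158 \left(-45 + 27\right) = \left(-158\right) \left(-18\right) = 2844$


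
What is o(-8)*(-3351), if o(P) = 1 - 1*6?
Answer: 16755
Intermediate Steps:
o(P) = -5 (o(P) = 1 - 6 = -5)
o(-8)*(-3351) = -5*(-3351) = 16755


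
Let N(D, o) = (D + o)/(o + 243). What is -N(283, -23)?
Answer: -13/11 ≈ -1.1818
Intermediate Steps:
N(D, o) = (D + o)/(243 + o)
-N(283, -23) = -(283 - 23)/(243 - 23) = -260/220 = -1*13/11 = -13/11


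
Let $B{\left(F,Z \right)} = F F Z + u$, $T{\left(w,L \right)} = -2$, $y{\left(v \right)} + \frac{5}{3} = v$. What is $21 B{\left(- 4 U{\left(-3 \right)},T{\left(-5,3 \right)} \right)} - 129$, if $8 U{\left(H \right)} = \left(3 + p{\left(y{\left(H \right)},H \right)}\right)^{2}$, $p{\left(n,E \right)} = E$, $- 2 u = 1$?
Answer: $- \frac{279}{2} \approx -139.5$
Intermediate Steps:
$u = - \frac{1}{2}$ ($u = \left(- \frac{1}{2}\right) 1 = - \frac{1}{2} \approx -0.5$)
$y{\left(v \right)} = - \frac{5}{3} + v$
$U{\left(H \right)} = \frac{\left(3 + H\right)^{2}}{8}$
$B{\left(F,Z \right)} = - \frac{1}{2} + Z F^{2}$ ($B{\left(F,Z \right)} = F F Z - \frac{1}{2} = F^{2} Z - \frac{1}{2} = Z F^{2} - \frac{1}{2} = - \frac{1}{2} + Z F^{2}$)
$21 B{\left(- 4 U{\left(-3 \right)},T{\left(-5,3 \right)} \right)} - 129 = 21 \left(- \frac{1}{2} - 2 \left(- 4 \frac{\left(3 - 3\right)^{2}}{8}\right)^{2}\right) - 129 = 21 \left(- \frac{1}{2} - 2 \left(- 4 \frac{0^{2}}{8}\right)^{2}\right) - 129 = 21 \left(- \frac{1}{2} - 2 \left(- 4 \cdot \frac{1}{8} \cdot 0\right)^{2}\right) - 129 = 21 \left(- \frac{1}{2} - 2 \left(\left(-4\right) 0\right)^{2}\right) - 129 = 21 \left(- \frac{1}{2} - 2 \cdot 0^{2}\right) - 129 = 21 \left(- \frac{1}{2} - 0\right) - 129 = 21 \left(- \frac{1}{2} + 0\right) - 129 = 21 \left(- \frac{1}{2}\right) - 129 = - \frac{21}{2} - 129 = - \frac{279}{2}$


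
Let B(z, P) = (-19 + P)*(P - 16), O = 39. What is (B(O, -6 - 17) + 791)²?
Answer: 5900041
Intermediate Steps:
B(z, P) = (-19 + P)*(-16 + P)
(B(O, -6 - 17) + 791)² = ((304 + (-6 - 17)² - 35*(-6 - 17)) + 791)² = ((304 + (-23)² - 35*(-23)) + 791)² = ((304 + 529 + 805) + 791)² = (1638 + 791)² = 2429² = 5900041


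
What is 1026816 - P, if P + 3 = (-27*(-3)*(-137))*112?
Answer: 2269683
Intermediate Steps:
P = -1242867 (P = -3 + (-27*(-3)*(-137))*112 = -3 + (81*(-137))*112 = -3 - 11097*112 = -3 - 1242864 = -1242867)
1026816 - P = 1026816 - 1*(-1242867) = 1026816 + 1242867 = 2269683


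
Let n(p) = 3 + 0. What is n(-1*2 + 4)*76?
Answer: 228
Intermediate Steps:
n(p) = 3
n(-1*2 + 4)*76 = 3*76 = 228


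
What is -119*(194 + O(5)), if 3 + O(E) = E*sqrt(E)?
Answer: -22729 - 595*sqrt(5) ≈ -24059.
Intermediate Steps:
O(E) = -3 + E**(3/2) (O(E) = -3 + E*sqrt(E) = -3 + E**(3/2))
-119*(194 + O(5)) = -119*(194 + (-3 + 5**(3/2))) = -119*(194 + (-3 + 5*sqrt(5))) = -119*(191 + 5*sqrt(5)) = -22729 - 595*sqrt(5)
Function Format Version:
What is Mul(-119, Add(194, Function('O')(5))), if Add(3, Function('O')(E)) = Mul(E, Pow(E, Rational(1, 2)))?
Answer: Add(-22729, Mul(-595, Pow(5, Rational(1, 2)))) ≈ -24059.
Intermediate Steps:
Function('O')(E) = Add(-3, Pow(E, Rational(3, 2))) (Function('O')(E) = Add(-3, Mul(E, Pow(E, Rational(1, 2)))) = Add(-3, Pow(E, Rational(3, 2))))
Mul(-119, Add(194, Function('O')(5))) = Mul(-119, Add(194, Add(-3, Pow(5, Rational(3, 2))))) = Mul(-119, Add(194, Add(-3, Mul(5, Pow(5, Rational(1, 2)))))) = Mul(-119, Add(191, Mul(5, Pow(5, Rational(1, 2))))) = Add(-22729, Mul(-595, Pow(5, Rational(1, 2))))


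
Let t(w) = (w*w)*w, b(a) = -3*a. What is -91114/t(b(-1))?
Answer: -91114/27 ≈ -3374.6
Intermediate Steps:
t(w) = w**3 (t(w) = w**2*w = w**3)
-91114/t(b(-1)) = -91114/((-3*(-1))**3) = -91114/(3**3) = -91114/27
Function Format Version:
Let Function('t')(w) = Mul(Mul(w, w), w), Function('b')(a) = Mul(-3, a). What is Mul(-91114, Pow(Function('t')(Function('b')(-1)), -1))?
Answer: Rational(-91114, 27) ≈ -3374.6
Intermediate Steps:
Function('t')(w) = Pow(w, 3) (Function('t')(w) = Mul(Pow(w, 2), w) = Pow(w, 3))
Mul(-91114, Pow(Function('t')(Function('b')(-1)), -1)) = Mul(-91114, Pow(Pow(Mul(-3, -1), 3), -1)) = Mul(-91114, Pow(Pow(3, 3), -1)) = Mul(-91114, Pow(27, -1)) = Mul(-91114, Rational(1, 27)) = Rational(-91114, 27)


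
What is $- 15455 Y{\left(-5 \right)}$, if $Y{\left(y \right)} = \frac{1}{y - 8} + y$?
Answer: $\frac{1020030}{13} \approx 78464.0$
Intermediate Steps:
$Y{\left(y \right)} = y + \frac{1}{-8 + y}$ ($Y{\left(y \right)} = \frac{1}{-8 + y} + y = y + \frac{1}{-8 + y}$)
$- 15455 Y{\left(-5 \right)} = - 15455 \frac{1 + \left(-5\right)^{2} - -40}{-8 - 5} = - 15455 \frac{1 + 25 + 40}{-13} = - 15455 \left(\left(- \frac{1}{13}\right) 66\right) = \left(-15455\right) \left(- \frac{66}{13}\right) = \frac{1020030}{13}$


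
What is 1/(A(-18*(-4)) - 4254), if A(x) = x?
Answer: -1/4182 ≈ -0.00023912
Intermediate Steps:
1/(A(-18*(-4)) - 4254) = 1/(-18*(-4) - 4254) = 1/(72 - 4254) = 1/(-4182) = -1/4182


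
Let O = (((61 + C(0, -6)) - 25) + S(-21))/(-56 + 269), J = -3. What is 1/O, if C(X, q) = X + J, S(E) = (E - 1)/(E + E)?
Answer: 4473/704 ≈ 6.3537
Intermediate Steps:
S(E) = (-1 + E)/(2*E) (S(E) = (-1 + E)/((2*E)) = (-1 + E)*(1/(2*E)) = (-1 + E)/(2*E))
C(X, q) = -3 + X (C(X, q) = X - 3 = -3 + X)
O = 704/4473 (O = (((61 + (-3 + 0)) - 25) + (1/2)*(-1 - 21)/(-21))/(-56 + 269) = (((61 - 3) - 25) + (1/2)*(-1/21)*(-22))/213 = ((58 - 25) + 11/21)*(1/213) = (33 + 11/21)*(1/213) = (704/21)*(1/213) = 704/4473 ≈ 0.15739)
1/O = 1/(704/4473) = 4473/704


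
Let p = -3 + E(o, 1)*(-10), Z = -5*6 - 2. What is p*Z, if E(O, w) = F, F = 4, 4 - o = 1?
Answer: 1376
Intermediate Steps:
o = 3 (o = 4 - 1*1 = 4 - 1 = 3)
E(O, w) = 4
Z = -32 (Z = -30 - 2 = -32)
p = -43 (p = -3 + 4*(-10) = -3 - 40 = -43)
p*Z = -43*(-32) = 1376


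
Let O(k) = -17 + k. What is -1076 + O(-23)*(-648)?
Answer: 24844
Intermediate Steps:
-1076 + O(-23)*(-648) = -1076 + (-17 - 23)*(-648) = -1076 - 40*(-648) = -1076 + 25920 = 24844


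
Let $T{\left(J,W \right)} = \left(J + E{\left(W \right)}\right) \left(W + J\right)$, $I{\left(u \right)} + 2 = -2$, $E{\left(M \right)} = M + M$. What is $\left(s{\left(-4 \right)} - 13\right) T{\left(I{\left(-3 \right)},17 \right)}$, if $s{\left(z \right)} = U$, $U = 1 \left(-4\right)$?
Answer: $-6630$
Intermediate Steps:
$E{\left(M \right)} = 2 M$
$I{\left(u \right)} = -4$ ($I{\left(u \right)} = -2 - 2 = -4$)
$U = -4$
$s{\left(z \right)} = -4$
$T{\left(J,W \right)} = \left(J + W\right) \left(J + 2 W\right)$ ($T{\left(J,W \right)} = \left(J + 2 W\right) \left(W + J\right) = \left(J + 2 W\right) \left(J + W\right) = \left(J + W\right) \left(J + 2 W\right)$)
$\left(s{\left(-4 \right)} - 13\right) T{\left(I{\left(-3 \right)},17 \right)} = \left(-4 - 13\right) \left(\left(-4\right)^{2} + 2 \cdot 17^{2} + 3 \left(-4\right) 17\right) = - 17 \left(16 + 2 \cdot 289 - 204\right) = - 17 \left(16 + 578 - 204\right) = \left(-17\right) 390 = -6630$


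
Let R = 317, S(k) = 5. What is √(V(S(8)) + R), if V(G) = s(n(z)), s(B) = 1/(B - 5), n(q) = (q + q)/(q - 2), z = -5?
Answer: √7918/5 ≈ 17.797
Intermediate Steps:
n(q) = 2*q/(-2 + q) (n(q) = (2*q)/(-2 + q) = 2*q/(-2 + q))
s(B) = 1/(-5 + B)
V(G) = -7/25 (V(G) = 1/(-5 + 2*(-5)/(-2 - 5)) = 1/(-5 + 2*(-5)/(-7)) = 1/(-5 + 2*(-5)*(-⅐)) = 1/(-5 + 10/7) = 1/(-25/7) = -7/25)
√(V(S(8)) + R) = √(-7/25 + 317) = √(7918/25) = √7918/5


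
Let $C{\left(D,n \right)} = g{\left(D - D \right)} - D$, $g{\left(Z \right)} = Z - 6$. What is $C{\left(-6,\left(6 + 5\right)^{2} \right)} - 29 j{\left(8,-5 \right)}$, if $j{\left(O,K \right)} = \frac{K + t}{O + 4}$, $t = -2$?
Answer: $\frac{203}{12} \approx 16.917$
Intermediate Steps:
$g{\left(Z \right)} = -6 + Z$ ($g{\left(Z \right)} = Z - 6 = -6 + Z$)
$j{\left(O,K \right)} = \frac{-2 + K}{4 + O}$ ($j{\left(O,K \right)} = \frac{K - 2}{O + 4} = \frac{-2 + K}{4 + O}$)
$C{\left(D,n \right)} = -6 - D$ ($C{\left(D,n \right)} = \left(-6 + \left(D - D\right)\right) - D = \left(-6 + 0\right) - D = -6 - D$)
$C{\left(-6,\left(6 + 5\right)^{2} \right)} - 29 j{\left(8,-5 \right)} = \left(-6 - -6\right) - 29 \frac{-2 - 5}{4 + 8} = \left(-6 + 6\right) - 29 \cdot \frac{1}{12} \left(-7\right) = 0 - 29 \cdot \frac{1}{12} \left(-7\right) = 0 - - \frac{203}{12} = 0 + \frac{203}{12} = \frac{203}{12}$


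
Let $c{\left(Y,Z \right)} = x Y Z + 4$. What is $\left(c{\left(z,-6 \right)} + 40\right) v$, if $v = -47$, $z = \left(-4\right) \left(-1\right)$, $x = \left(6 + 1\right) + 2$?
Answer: $8084$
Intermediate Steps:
$x = 9$ ($x = 7 + 2 = 9$)
$z = 4$
$c{\left(Y,Z \right)} = 4 + 9 Y Z$ ($c{\left(Y,Z \right)} = 9 Y Z + 4 = 4 + 9 Y Z$)
$\left(c{\left(z,-6 \right)} + 40\right) v = \left(\left(4 + 9 \cdot 4 \left(-6\right)\right) + 40\right) \left(-47\right) = \left(\left(4 - 216\right) + 40\right) \left(-47\right) = \left(-212 + 40\right) \left(-47\right) = \left(-172\right) \left(-47\right) = 8084$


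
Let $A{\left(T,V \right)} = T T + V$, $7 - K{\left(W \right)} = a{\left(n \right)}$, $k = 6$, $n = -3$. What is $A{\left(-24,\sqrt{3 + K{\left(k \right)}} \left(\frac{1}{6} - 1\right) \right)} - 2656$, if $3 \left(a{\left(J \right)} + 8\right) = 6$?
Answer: $- \frac{6250}{3} \approx -2083.3$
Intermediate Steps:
$a{\left(J \right)} = -6$ ($a{\left(J \right)} = -8 + \frac{1}{3} \cdot 6 = -8 + 2 = -6$)
$K{\left(W \right)} = 13$ ($K{\left(W \right)} = 7 - -6 = 7 + 6 = 13$)
$A{\left(T,V \right)} = V + T^{2}$ ($A{\left(T,V \right)} = T^{2} + V = V + T^{2}$)
$A{\left(-24,\sqrt{3 + K{\left(k \right)}} \left(\frac{1}{6} - 1\right) \right)} - 2656 = \left(\sqrt{3 + 13} \left(\frac{1}{6} - 1\right) + \left(-24\right)^{2}\right) - 2656 = \left(\sqrt{16} \left(\frac{1}{6} - 1\right) + 576\right) - 2656 = \left(4 \left(- \frac{5}{6}\right) + 576\right) - 2656 = \left(- \frac{10}{3} + 576\right) - 2656 = \frac{1718}{3} - 2656 = - \frac{6250}{3}$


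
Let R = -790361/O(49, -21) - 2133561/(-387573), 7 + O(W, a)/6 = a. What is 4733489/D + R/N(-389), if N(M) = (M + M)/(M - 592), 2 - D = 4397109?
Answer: 146960867440812417331/24749527826239216 ≈ 5937.9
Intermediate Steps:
D = -4397107 (D = 2 - 1*4397109 = 2 - 4397109 = -4397107)
N(M) = 2*M/(-592 + M) (N(M) = (2*M)/(-592 + M) = 2*M/(-592 + M))
O(W, a) = -42 + 6*a
R = 102227007367/21704088 (R = -790361/(-42 + 6*(-21)) - 2133561/(-387573) = -790361/(-42 - 126) - 2133561*(-1/387573) = -790361/(-168) + 711187/129191 = -790361*(-1/168) + 711187/129191 = 790361/168 + 711187/129191 = 102227007367/21704088 ≈ 4710.0)
4733489/D + R/N(-389) = 4733489/(-4397107) + 102227007367/(21704088*((2*(-389)/(-592 - 389)))) = 4733489*(-1/4397107) + 102227007367/(21704088*((2*(-389)/(-981)))) = -4733489/4397107 + 102227007367/(21704088*((2*(-389)*(-1/981)))) = -4733489/4397107 + 102227007367/(21704088*(778/981)) = -4733489/4397107 + (102227007367/21704088)*(981/778) = -4733489/4397107 + 33428231409009/5628593488 = 146960867440812417331/24749527826239216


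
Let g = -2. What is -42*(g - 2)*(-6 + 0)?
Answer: -1008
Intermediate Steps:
-42*(g - 2)*(-6 + 0) = -42*(-2 - 2)*(-6 + 0) = -(-168)*(-6) = -42*24 = -1008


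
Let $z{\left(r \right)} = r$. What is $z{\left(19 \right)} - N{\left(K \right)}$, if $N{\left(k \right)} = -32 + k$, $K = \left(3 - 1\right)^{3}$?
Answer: $43$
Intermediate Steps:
$K = 8$ ($K = \left(3 - 1\right)^{3} = 2^{3} = 8$)
$z{\left(19 \right)} - N{\left(K \right)} = 19 - \left(-32 + 8\right) = 19 - -24 = 19 + 24 = 43$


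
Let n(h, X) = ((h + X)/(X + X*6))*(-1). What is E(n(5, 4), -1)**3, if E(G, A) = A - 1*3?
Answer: -64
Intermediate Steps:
n(h, X) = -(X + h)/(7*X) (n(h, X) = ((X + h)/(X + 6*X))*(-1) = ((X + h)/((7*X)))*(-1) = ((X + h)*(1/(7*X)))*(-1) = ((X + h)/(7*X))*(-1) = -(X + h)/(7*X))
E(G, A) = -3 + A (E(G, A) = A - 3 = -3 + A)
E(n(5, 4), -1)**3 = (-3 - 1)**3 = (-4)**3 = -64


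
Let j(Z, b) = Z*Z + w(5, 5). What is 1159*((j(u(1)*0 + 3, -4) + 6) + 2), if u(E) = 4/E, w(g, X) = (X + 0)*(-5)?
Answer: -9272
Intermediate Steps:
w(g, X) = -5*X (w(g, X) = X*(-5) = -5*X)
j(Z, b) = -25 + Z² (j(Z, b) = Z*Z - 5*5 = Z² - 25 = -25 + Z²)
1159*((j(u(1)*0 + 3, -4) + 6) + 2) = 1159*(((-25 + ((4/1)*0 + 3)²) + 6) + 2) = 1159*(((-25 + ((4*1)*0 + 3)²) + 6) + 2) = 1159*(((-25 + (4*0 + 3)²) + 6) + 2) = 1159*(((-25 + (0 + 3)²) + 6) + 2) = 1159*(((-25 + 3²) + 6) + 2) = 1159*(((-25 + 9) + 6) + 2) = 1159*((-16 + 6) + 2) = 1159*(-10 + 2) = 1159*(-8) = -9272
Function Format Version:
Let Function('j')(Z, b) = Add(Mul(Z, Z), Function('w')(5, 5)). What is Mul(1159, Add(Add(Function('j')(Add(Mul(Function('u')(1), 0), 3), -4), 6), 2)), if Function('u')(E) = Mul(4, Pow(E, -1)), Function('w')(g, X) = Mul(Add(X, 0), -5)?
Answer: -9272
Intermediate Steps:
Function('w')(g, X) = Mul(-5, X) (Function('w')(g, X) = Mul(X, -5) = Mul(-5, X))
Function('j')(Z, b) = Add(-25, Pow(Z, 2)) (Function('j')(Z, b) = Add(Mul(Z, Z), Mul(-5, 5)) = Add(Pow(Z, 2), -25) = Add(-25, Pow(Z, 2)))
Mul(1159, Add(Add(Function('j')(Add(Mul(Function('u')(1), 0), 3), -4), 6), 2)) = Mul(1159, Add(Add(Add(-25, Pow(Add(Mul(Mul(4, Pow(1, -1)), 0), 3), 2)), 6), 2)) = Mul(1159, Add(Add(Add(-25, Pow(Add(Mul(Mul(4, 1), 0), 3), 2)), 6), 2)) = Mul(1159, Add(Add(Add(-25, Pow(Add(Mul(4, 0), 3), 2)), 6), 2)) = Mul(1159, Add(Add(Add(-25, Pow(Add(0, 3), 2)), 6), 2)) = Mul(1159, Add(Add(Add(-25, Pow(3, 2)), 6), 2)) = Mul(1159, Add(Add(Add(-25, 9), 6), 2)) = Mul(1159, Add(Add(-16, 6), 2)) = Mul(1159, Add(-10, 2)) = Mul(1159, -8) = -9272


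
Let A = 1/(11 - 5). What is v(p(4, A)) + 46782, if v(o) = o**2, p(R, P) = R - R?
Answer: 46782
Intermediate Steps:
A = 1/6 ≈ 0.16667
p(R, P) = 0
v(p(4, A)) + 46782 = 0**2 + 46782 = 0 + 46782 = 46782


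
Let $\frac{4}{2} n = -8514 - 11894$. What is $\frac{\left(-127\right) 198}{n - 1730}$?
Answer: $\frac{1397}{663} \approx 2.1071$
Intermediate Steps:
$n = -10204$ ($n = \frac{-8514 - 11894}{2} = \frac{1}{2} \left(-20408\right) = -10204$)
$\frac{\left(-127\right) 198}{n - 1730} = \frac{\left(-127\right) 198}{-10204 - 1730} = - \frac{25146}{-11934} = \left(-25146\right) \left(- \frac{1}{11934}\right) = \frac{1397}{663}$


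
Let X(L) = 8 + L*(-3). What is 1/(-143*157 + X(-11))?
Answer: -1/22410 ≈ -4.4623e-5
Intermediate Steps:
X(L) = 8 - 3*L
1/(-143*157 + X(-11)) = 1/(-143*157 + (8 - 3*(-11))) = 1/(-22451 + (8 + 33)) = 1/(-22451 + 41) = 1/(-22410) = -1/22410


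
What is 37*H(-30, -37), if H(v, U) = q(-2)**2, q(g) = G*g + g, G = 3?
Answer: 2368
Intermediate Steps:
q(g) = 4*g (q(g) = 3*g + g = 4*g)
H(v, U) = 64 (H(v, U) = (4*(-2))**2 = (-8)**2 = 64)
37*H(-30, -37) = 37*64 = 2368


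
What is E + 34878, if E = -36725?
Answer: -1847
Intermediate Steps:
E + 34878 = -36725 + 34878 = -1847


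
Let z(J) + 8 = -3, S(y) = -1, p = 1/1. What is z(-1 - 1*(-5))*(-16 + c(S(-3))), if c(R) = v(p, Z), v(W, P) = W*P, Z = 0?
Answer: 176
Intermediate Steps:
p = 1
z(J) = -11 (z(J) = -8 - 3 = -11)
v(W, P) = P*W
c(R) = 0 (c(R) = 0*1 = 0)
z(-1 - 1*(-5))*(-16 + c(S(-3))) = -11*(-16 + 0) = -11*(-16) = 176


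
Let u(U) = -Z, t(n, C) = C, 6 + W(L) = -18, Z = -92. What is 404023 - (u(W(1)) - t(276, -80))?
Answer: 403851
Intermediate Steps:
W(L) = -24 (W(L) = -6 - 18 = -24)
u(U) = 92 (u(U) = -1*(-92) = 92)
404023 - (u(W(1)) - t(276, -80)) = 404023 - (92 - 1*(-80)) = 404023 - (92 + 80) = 404023 - 1*172 = 404023 - 172 = 403851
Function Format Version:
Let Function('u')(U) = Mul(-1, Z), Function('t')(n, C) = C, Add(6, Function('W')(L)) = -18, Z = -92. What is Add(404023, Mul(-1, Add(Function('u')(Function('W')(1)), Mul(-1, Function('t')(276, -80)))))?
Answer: 403851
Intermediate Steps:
Function('W')(L) = -24 (Function('W')(L) = Add(-6, -18) = -24)
Function('u')(U) = 92 (Function('u')(U) = Mul(-1, -92) = 92)
Add(404023, Mul(-1, Add(Function('u')(Function('W')(1)), Mul(-1, Function('t')(276, -80))))) = Add(404023, Mul(-1, Add(92, Mul(-1, -80)))) = Add(404023, Mul(-1, Add(92, 80))) = Add(404023, Mul(-1, 172)) = Add(404023, -172) = 403851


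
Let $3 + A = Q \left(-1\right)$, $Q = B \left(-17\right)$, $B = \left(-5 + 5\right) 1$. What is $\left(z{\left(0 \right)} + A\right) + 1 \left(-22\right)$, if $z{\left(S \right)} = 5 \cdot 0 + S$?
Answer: $-25$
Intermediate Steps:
$B = 0$ ($B = 0 \cdot 1 = 0$)
$Q = 0$ ($Q = 0 \left(-17\right) = 0$)
$z{\left(S \right)} = S$ ($z{\left(S \right)} = 0 + S = S$)
$A = -3$ ($A = -3 + 0 \left(-1\right) = -3 + 0 = -3$)
$\left(z{\left(0 \right)} + A\right) + 1 \left(-22\right) = \left(0 - 3\right) + 1 \left(-22\right) = -3 - 22 = -25$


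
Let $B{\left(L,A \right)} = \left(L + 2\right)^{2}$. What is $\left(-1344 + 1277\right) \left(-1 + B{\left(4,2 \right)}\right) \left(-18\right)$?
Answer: $42210$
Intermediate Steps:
$B{\left(L,A \right)} = \left(2 + L\right)^{2}$
$\left(-1344 + 1277\right) \left(-1 + B{\left(4,2 \right)}\right) \left(-18\right) = \left(-1344 + 1277\right) \left(-1 + \left(2 + 4\right)^{2}\right) \left(-18\right) = - 67 \left(-1 + 6^{2}\right) \left(-18\right) = - 67 \left(-1 + 36\right) \left(-18\right) = - 67 \cdot 35 \left(-18\right) = \left(-67\right) \left(-630\right) = 42210$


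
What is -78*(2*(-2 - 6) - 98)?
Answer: 8892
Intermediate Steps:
-78*(2*(-2 - 6) - 98) = -78*(2*(-8) - 98) = -78*(-16 - 98) = -78*(-114) = 8892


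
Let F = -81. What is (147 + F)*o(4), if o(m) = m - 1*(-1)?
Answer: 330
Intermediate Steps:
o(m) = 1 + m (o(m) = m + 1 = 1 + m)
(147 + F)*o(4) = (147 - 81)*(1 + 4) = 66*5 = 330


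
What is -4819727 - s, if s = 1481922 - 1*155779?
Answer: -6145870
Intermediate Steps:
s = 1326143 (s = 1481922 - 155779 = 1326143)
-4819727 - s = -4819727 - 1*1326143 = -4819727 - 1326143 = -6145870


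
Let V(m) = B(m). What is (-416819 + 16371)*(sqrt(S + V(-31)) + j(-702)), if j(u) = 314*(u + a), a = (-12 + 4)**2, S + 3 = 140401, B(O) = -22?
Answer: 80222548736 - 800896*sqrt(35094) ≈ 8.0073e+10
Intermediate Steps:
V(m) = -22
S = 140398 (S = -3 + 140401 = 140398)
a = 64 (a = (-8)**2 = 64)
j(u) = 20096 + 314*u (j(u) = 314*(u + 64) = 314*(64 + u) = 20096 + 314*u)
(-416819 + 16371)*(sqrt(S + V(-31)) + j(-702)) = (-416819 + 16371)*(sqrt(140398 - 22) + (20096 + 314*(-702))) = -400448*(sqrt(140376) + (20096 - 220428)) = -400448*(2*sqrt(35094) - 200332) = -400448*(-200332 + 2*sqrt(35094)) = 80222548736 - 800896*sqrt(35094)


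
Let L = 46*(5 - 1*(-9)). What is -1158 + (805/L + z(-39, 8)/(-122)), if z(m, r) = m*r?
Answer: -281623/244 ≈ -1154.2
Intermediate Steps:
L = 644 (L = 46*(5 + 9) = 46*14 = 644)
-1158 + (805/L + z(-39, 8)/(-122)) = -1158 + (805/644 - 39*8/(-122)) = -1158 + (805*(1/644) - 312*(-1/122)) = -1158 + (5/4 + 156/61) = -1158 + 929/244 = -281623/244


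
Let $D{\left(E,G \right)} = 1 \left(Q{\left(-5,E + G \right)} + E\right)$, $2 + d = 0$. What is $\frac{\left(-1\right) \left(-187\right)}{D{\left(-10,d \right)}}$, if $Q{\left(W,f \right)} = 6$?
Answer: $- \frac{187}{4} \approx -46.75$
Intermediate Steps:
$d = -2$ ($d = -2 + 0 = -2$)
$D{\left(E,G \right)} = 6 + E$ ($D{\left(E,G \right)} = 1 \left(6 + E\right) = 6 + E$)
$\frac{\left(-1\right) \left(-187\right)}{D{\left(-10,d \right)}} = \frac{\left(-1\right) \left(-187\right)}{6 - 10} = \frac{187}{-4} = 187 \left(- \frac{1}{4}\right) = - \frac{187}{4}$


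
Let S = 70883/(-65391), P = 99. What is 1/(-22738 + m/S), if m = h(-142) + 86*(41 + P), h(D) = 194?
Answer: -70883/2411731148 ≈ -2.9391e-5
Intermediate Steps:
S = -70883/65391 (S = 70883*(-1/65391) = -70883/65391 ≈ -1.0840)
m = 12234 (m = 194 + 86*(41 + 99) = 194 + 86*140 = 194 + 12040 = 12234)
1/(-22738 + m/S) = 1/(-22738 + 12234/(-70883/65391)) = 1/(-22738 + 12234*(-65391/70883)) = 1/(-22738 - 799993494/70883) = 1/(-2411731148/70883) = -70883/2411731148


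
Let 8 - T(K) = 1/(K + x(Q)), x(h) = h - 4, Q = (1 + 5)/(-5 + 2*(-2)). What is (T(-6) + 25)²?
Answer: 1121481/1024 ≈ 1095.2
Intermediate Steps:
Q = -⅔ (Q = 6/(-5 - 4) = 6/(-9) = 6*(-⅑) = -⅔ ≈ -0.66667)
x(h) = -4 + h
T(K) = 8 - 1/(-14/3 + K) (T(K) = 8 - 1/(K + (-4 - ⅔)) = 8 - 1/(K - 14/3) = 8 - 1/(-14/3 + K))
(T(-6) + 25)² = ((-115 + 24*(-6))/(-14 + 3*(-6)) + 25)² = ((-115 - 144)/(-14 - 18) + 25)² = (-259/(-32) + 25)² = (-1/32*(-259) + 25)² = (259/32 + 25)² = (1059/32)² = 1121481/1024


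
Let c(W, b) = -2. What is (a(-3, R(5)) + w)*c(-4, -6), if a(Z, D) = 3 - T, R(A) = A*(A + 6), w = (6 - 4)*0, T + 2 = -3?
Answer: -16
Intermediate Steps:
T = -5 (T = -2 - 3 = -5)
w = 0 (w = 2*0 = 0)
R(A) = A*(6 + A)
a(Z, D) = 8 (a(Z, D) = 3 - 1*(-5) = 3 + 5 = 8)
(a(-3, R(5)) + w)*c(-4, -6) = (8 + 0)*(-2) = 8*(-2) = -16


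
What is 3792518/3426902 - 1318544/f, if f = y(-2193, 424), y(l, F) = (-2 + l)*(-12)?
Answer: -552328268321/11283074835 ≈ -48.952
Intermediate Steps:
y(l, F) = 24 - 12*l
f = 26340 (f = 24 - 12*(-2193) = 24 + 26316 = 26340)
3792518/3426902 - 1318544/f = 3792518/3426902 - 1318544/26340 = 3792518*(1/3426902) - 1318544*1/26340 = 1896259/1713451 - 329636/6585 = -552328268321/11283074835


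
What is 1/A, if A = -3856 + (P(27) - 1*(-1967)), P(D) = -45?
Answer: -1/1934 ≈ -0.00051706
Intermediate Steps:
A = -1934 (A = -3856 + (-45 - 1*(-1967)) = -3856 + (-45 + 1967) = -3856 + 1922 = -1934)
1/A = 1/(-1934) = -1/1934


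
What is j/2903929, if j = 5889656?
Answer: 5889656/2903929 ≈ 2.0282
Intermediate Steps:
j/2903929 = 5889656/2903929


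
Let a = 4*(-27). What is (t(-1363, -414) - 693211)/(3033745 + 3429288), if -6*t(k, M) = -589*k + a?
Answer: -4961965/38778198 ≈ -0.12796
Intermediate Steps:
a = -108
t(k, M) = 18 + 589*k/6 (t(k, M) = -(-589*k - 108)/6 = -(-108 - 589*k)/6 = 18 + 589*k/6)
(t(-1363, -414) - 693211)/(3033745 + 3429288) = ((18 + (589/6)*(-1363)) - 693211)/(3033745 + 3429288) = ((18 - 802807/6) - 693211)/6463033 = (-802699/6 - 693211)*(1/6463033) = -4961965/6*1/6463033 = -4961965/38778198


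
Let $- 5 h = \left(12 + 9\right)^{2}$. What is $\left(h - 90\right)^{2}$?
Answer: $\frac{793881}{25} \approx 31755.0$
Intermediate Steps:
$h = - \frac{441}{5}$ ($h = - \frac{\left(12 + 9\right)^{2}}{5} = - \frac{21^{2}}{5} = \left(- \frac{1}{5}\right) 441 = - \frac{441}{5} \approx -88.2$)
$\left(h - 90\right)^{2} = \left(- \frac{441}{5} - 90\right)^{2} = \left(- \frac{891}{5}\right)^{2} = \frac{793881}{25}$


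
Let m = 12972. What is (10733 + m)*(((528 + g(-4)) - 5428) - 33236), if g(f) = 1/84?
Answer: -75937142215/84 ≈ -9.0401e+8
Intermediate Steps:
g(f) = 1/84
(10733 + m)*(((528 + g(-4)) - 5428) - 33236) = (10733 + 12972)*(((528 + 1/84) - 5428) - 33236) = 23705*((44353/84 - 5428) - 33236) = 23705*(-411599/84 - 33236) = 23705*(-3203423/84) = -75937142215/84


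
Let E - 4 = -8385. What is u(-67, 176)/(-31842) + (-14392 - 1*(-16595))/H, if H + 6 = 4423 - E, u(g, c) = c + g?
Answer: 1909804/11319831 ≈ 0.16871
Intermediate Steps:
E = -8381 (E = 4 - 8385 = -8381)
H = 12798 (H = -6 + (4423 - 1*(-8381)) = -6 + (4423 + 8381) = -6 + 12804 = 12798)
u(-67, 176)/(-31842) + (-14392 - 1*(-16595))/H = (176 - 67)/(-31842) + (-14392 - 1*(-16595))/12798 = 109*(-1/31842) + (-14392 + 16595)*(1/12798) = -109/31842 + 2203*(1/12798) = -109/31842 + 2203/12798 = 1909804/11319831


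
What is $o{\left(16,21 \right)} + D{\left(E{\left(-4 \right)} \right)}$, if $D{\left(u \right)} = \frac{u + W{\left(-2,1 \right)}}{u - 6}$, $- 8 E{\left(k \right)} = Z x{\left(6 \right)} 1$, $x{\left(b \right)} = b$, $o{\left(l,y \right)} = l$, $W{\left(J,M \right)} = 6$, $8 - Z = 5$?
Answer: $\frac{171}{11} \approx 15.545$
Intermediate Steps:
$Z = 3$ ($Z = 8 - 5 = 3$)
$E{\left(k \right)} = - \frac{9}{4}$ ($E{\left(k \right)} = - \frac{3 \cdot 6 \cdot 1}{8} = - \frac{18 \cdot 1}{8} = \left(- \frac{1}{8}\right) 18 = - \frac{9}{4}$)
$D{\left(u \right)} = \frac{6 + u}{-6 + u}$ ($D{\left(u \right)} = \frac{u + 6}{u - 6} = \frac{6 + u}{-6 + u}$)
$o{\left(16,21 \right)} + D{\left(E{\left(-4 \right)} \right)} = 16 + \frac{6 - \frac{9}{4}}{-6 - \frac{9}{4}} = 16 + \frac{1}{- \frac{33}{4}} \cdot \frac{15}{4} = 16 - \frac{5}{11} = \frac{171}{11}$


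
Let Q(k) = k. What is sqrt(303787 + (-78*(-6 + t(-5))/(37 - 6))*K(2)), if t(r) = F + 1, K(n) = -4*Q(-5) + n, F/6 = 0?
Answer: sqrt(292205287)/31 ≈ 551.42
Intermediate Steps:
F = 0 (F = 6*0 = 0)
K(n) = 20 + n (K(n) = -4*(-5) + n = 20 + n)
t(r) = 1 (t(r) = 0 + 1 = 1)
sqrt(303787 + (-78*(-6 + t(-5))/(37 - 6))*K(2)) = sqrt(303787 + (-78*(-6 + 1)/(37 - 6))*(20 + 2)) = sqrt(303787 - (-390)/31*22) = sqrt(303787 - 78*(-5/31)*22) = sqrt(303787 + (390/31)*22) = sqrt(303787 + 8580/31) = sqrt(9425977/31) = sqrt(292205287)/31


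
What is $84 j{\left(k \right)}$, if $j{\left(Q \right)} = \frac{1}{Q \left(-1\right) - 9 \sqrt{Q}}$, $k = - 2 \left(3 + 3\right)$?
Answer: $\frac{28}{31} + \frac{42 i \sqrt{3}}{31} \approx 0.90323 + 2.3466 i$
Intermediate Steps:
$k = -12$ ($k = \left(-2\right) 6 = -12$)
$j{\left(Q \right)} = \frac{1}{- Q - 9 \sqrt{Q}}$
$84 j{\left(k \right)} = 84 \left(- \frac{1}{-12 + 9 \sqrt{-12}}\right) = 84 \left(- \frac{1}{-12 + 9 \cdot 2 i \sqrt{3}}\right) = 84 \left(- \frac{1}{-12 + 18 i \sqrt{3}}\right) = - \frac{84}{-12 + 18 i \sqrt{3}}$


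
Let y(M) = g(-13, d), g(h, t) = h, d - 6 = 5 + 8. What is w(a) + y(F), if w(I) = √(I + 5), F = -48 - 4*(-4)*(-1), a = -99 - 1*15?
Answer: -13 + I*√109 ≈ -13.0 + 10.44*I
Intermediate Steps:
a = -114 (a = -99 - 15 = -114)
d = 19 (d = 6 + (5 + 8) = 6 + 13 = 19)
F = -64 (F = -48 - (-16)*(-1) = -48 - 1*16 = -48 - 16 = -64)
y(M) = -13
w(I) = √(5 + I)
w(a) + y(F) = √(5 - 114) - 13 = √(-109) - 13 = I*√109 - 13 = -13 + I*√109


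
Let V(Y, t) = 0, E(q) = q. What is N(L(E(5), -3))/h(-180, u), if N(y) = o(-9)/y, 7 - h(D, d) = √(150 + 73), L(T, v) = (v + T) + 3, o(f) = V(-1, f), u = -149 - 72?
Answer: 0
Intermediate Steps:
u = -221
o(f) = 0
L(T, v) = 3 + T + v (L(T, v) = (T + v) + 3 = 3 + T + v)
h(D, d) = 7 - √223 (h(D, d) = 7 - √(150 + 73) = 7 - √223)
N(y) = 0 (N(y) = 0/y = 0)
N(L(E(5), -3))/h(-180, u) = 0/(7 - √223) = 0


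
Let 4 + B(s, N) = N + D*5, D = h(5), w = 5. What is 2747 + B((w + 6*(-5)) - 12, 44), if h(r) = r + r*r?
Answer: 2937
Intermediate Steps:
h(r) = r + r²
D = 30 (D = 5*(1 + 5) = 5*6 = 30)
B(s, N) = 146 + N (B(s, N) = -4 + (N + 30*5) = -4 + (N + 150) = -4 + (150 + N) = 146 + N)
2747 + B((w + 6*(-5)) - 12, 44) = 2747 + (146 + 44) = 2747 + 190 = 2937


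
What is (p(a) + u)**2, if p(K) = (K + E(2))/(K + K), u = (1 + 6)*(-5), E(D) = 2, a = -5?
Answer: 120409/100 ≈ 1204.1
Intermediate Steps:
u = -35 (u = 7*(-5) = -35)
p(K) = (2 + K)/(2*K) (p(K) = (K + 2)/(K + K) = (2 + K)/((2*K)) = (2 + K)*(1/(2*K)) = (2 + K)/(2*K))
(p(a) + u)**2 = ((1/2)*(2 - 5)/(-5) - 35)**2 = ((1/2)*(-1/5)*(-3) - 35)**2 = (3/10 - 35)**2 = (-347/10)**2 = 120409/100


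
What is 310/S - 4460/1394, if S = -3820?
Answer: -873467/266254 ≈ -3.2806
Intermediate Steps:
310/S - 4460/1394 = 310/(-3820) - 4460/1394 = 310*(-1/3820) - 4460*1/1394 = -31/382 - 2230/697 = -873467/266254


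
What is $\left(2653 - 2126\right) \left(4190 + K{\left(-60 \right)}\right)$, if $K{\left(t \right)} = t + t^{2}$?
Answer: $4073710$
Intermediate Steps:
$\left(2653 - 2126\right) \left(4190 + K{\left(-60 \right)}\right) = \left(2653 - 2126\right) \left(4190 - 60 \left(1 - 60\right)\right) = 527 \left(4190 - -3540\right) = 527 \left(4190 + 3540\right) = 527 \cdot 7730 = 4073710$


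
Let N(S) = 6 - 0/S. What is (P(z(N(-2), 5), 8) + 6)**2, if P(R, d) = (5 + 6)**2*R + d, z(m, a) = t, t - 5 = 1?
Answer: 547600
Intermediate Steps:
N(S) = 6 (N(S) = 6 - 1*0 = 6 + 0 = 6)
t = 6 (t = 5 + 1 = 6)
z(m, a) = 6
P(R, d) = d + 121*R (P(R, d) = 11**2*R + d = 121*R + d = d + 121*R)
(P(z(N(-2), 5), 8) + 6)**2 = ((8 + 121*6) + 6)**2 = ((8 + 726) + 6)**2 = (734 + 6)**2 = 740**2 = 547600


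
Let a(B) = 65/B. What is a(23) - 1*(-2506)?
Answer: 57703/23 ≈ 2508.8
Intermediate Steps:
a(23) - 1*(-2506) = 65/23 - 1*(-2506) = 65*(1/23) + 2506 = 65/23 + 2506 = 57703/23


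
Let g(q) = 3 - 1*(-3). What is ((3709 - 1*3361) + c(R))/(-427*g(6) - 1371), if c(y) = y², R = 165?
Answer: -9191/1311 ≈ -7.0107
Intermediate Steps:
g(q) = 6 (g(q) = 3 + 3 = 6)
((3709 - 1*3361) + c(R))/(-427*g(6) - 1371) = ((3709 - 1*3361) + 165²)/(-427*6 - 1371) = ((3709 - 3361) + 27225)/(-2562 - 1371) = (348 + 27225)/(-3933) = 27573*(-1/3933) = -9191/1311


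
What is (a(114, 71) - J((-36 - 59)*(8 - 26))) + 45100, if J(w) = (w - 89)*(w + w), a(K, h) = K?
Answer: -5498606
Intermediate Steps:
J(w) = 2*w*(-89 + w) (J(w) = (-89 + w)*(2*w) = 2*w*(-89 + w))
(a(114, 71) - J((-36 - 59)*(8 - 26))) + 45100 = (114 - 2*(-36 - 59)*(8 - 26)*(-89 + (-36 - 59)*(8 - 26))) + 45100 = (114 - 2*(-95*(-18))*(-89 - 95*(-18))) + 45100 = (114 - 2*1710*(-89 + 1710)) + 45100 = (114 - 2*1710*1621) + 45100 = (114 - 1*5543820) + 45100 = (114 - 5543820) + 45100 = -5543706 + 45100 = -5498606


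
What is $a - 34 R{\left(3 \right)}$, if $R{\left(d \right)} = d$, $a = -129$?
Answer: $-231$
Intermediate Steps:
$a - 34 R{\left(3 \right)} = -129 - 102 = -231$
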